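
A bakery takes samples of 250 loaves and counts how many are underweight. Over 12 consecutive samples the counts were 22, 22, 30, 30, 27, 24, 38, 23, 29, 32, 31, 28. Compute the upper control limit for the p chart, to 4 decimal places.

p̄ = Σdᵢ / (k·n) = 336 / (12 × 250) = 0.11200
UCL = p̄ + 3·√(p̄(1−p̄)/n) = 0.11200 + 3 × √(0.11200×0.88800/250) = 0.11200 + 3 × 0.01995 = 0.17184

0.1718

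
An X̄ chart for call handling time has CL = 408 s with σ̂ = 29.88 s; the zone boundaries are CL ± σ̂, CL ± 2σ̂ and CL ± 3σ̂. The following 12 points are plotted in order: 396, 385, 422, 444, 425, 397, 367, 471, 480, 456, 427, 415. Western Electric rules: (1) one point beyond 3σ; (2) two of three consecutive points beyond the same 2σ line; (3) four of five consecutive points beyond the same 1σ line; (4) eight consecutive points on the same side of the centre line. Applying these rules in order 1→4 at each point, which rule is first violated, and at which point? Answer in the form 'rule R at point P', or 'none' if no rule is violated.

Zone of each point (C = within 1σ̂, B = 1σ̂–2σ̂, A = 2σ̂–3σ̂, * = beyond 3σ̂; sign = side of CL): 1:-C, 2:-C, 3:+C, 4:+B, 5:+C, 6:-C, 7:-B, 8:+A, 9:+A, 10:+B, 11:+C, 12:+C
Rule 2 (two of three consecutive points beyond the same 2σ limit) is satisfied at point 9.

rule 2 at point 9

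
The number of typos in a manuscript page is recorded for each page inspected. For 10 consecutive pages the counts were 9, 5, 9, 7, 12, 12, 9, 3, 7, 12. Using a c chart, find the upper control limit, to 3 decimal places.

17.246

c̄ = (9 + 5 + 9 + 7 + 12 + 12 + 9 + 3 + 7 + 12) / 10 = 85 / 10 = 8.5000
UCL = c̄ + 3√c̄ = 8.5000 + 3 × √8.5000 = 8.5000 + 3 × 2.9155 = 17.2464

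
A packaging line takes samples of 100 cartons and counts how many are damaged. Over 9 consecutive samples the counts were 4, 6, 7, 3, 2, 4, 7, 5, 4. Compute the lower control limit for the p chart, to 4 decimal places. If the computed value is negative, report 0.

0.0000

p̄ = Σdᵢ / (k·n) = 42 / (9 × 100) = 0.04667
LCL = p̄ − 3·√(p̄(1−p̄)/n) = 0.04667 − 3 × 0.02109 = -0.01661 → 0 (negative, so LCL = 0)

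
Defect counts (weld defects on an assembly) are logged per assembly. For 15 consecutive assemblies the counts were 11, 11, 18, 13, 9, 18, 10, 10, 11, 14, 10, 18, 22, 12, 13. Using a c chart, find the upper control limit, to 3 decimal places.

c̄ = (11 + 11 + 18 + 13 + 9 + 18 + 10 + 10 + 11 + 14 + 10 + 18 + 22 + 12 + 13) / 15 = 200 / 15 = 13.3333
UCL = c̄ + 3√c̄ = 13.3333 + 3 × √13.3333 = 13.3333 + 3 × 3.6515 = 24.2878

24.288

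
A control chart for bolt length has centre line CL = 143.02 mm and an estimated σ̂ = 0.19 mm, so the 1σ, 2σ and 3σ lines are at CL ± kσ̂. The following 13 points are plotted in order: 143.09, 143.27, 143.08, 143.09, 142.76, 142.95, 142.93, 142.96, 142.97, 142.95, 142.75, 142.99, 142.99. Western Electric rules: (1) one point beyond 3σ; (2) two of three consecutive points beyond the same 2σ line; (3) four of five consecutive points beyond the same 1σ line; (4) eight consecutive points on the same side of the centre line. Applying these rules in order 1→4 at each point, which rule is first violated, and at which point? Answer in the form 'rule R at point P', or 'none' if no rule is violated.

rule 4 at point 12

Zone of each point (C = within 1σ̂, B = 1σ̂–2σ̂, A = 2σ̂–3σ̂, * = beyond 3σ̂; sign = side of CL): 1:+C, 2:+B, 3:+C, 4:+C, 5:-B, 6:-C, 7:-C, 8:-C, 9:-C, 10:-C, 11:-B, 12:-C, 13:-C
Rule 4 (eight consecutive points on the same side of the centre line) is satisfied at point 12.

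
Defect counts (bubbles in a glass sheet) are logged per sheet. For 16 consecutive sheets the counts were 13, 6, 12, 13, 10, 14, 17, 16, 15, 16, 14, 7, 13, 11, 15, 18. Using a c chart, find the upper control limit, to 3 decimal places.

23.994

c̄ = (13 + 6 + 12 + 13 + 10 + 14 + 17 + 16 + 15 + 16 + 14 + 7 + 13 + 11 + 15 + 18) / 16 = 210 / 16 = 13.1250
UCL = c̄ + 3√c̄ = 13.1250 + 3 × √13.1250 = 13.1250 + 3 × 3.6228 = 23.9935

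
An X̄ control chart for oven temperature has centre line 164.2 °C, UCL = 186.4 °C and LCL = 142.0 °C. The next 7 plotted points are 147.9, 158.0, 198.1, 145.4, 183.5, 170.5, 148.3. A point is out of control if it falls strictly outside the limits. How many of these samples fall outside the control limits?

Compare each point to [142.0, 186.4]: sample 3 = 198.1 > UCL.

1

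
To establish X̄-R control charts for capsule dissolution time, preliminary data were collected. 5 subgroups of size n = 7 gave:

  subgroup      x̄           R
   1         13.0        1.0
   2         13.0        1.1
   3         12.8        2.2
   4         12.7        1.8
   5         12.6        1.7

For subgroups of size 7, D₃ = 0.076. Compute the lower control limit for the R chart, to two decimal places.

0.12

R̄ = (1.0 + 1.1 + 2.2 + 1.8 + 1.7) / 5 = 7.8000 / 5 = 1.5600
LCL_R = D₃·R̄ = 0.076 × 1.5600 = 0.1186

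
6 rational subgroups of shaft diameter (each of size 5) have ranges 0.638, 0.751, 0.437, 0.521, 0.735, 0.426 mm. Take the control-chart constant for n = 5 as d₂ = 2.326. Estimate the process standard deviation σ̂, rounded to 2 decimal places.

0.25

R̄ = (0.638 + 0.751 + 0.437 + 0.521 + 0.735 + 0.426) / 6 = 0.5847
σ̂ = R̄ / d₂ = 0.5847 / 2.326 = 0.2514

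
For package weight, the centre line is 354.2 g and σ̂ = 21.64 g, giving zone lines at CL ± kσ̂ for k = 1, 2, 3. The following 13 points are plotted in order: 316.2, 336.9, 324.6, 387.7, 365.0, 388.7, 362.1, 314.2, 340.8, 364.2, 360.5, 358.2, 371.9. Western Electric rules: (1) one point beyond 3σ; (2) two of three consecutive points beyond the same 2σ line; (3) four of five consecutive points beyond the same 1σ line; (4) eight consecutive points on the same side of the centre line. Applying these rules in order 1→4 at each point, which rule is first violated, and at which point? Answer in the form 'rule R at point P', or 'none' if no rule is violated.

Zone of each point (C = within 1σ̂, B = 1σ̂–2σ̂, A = 2σ̂–3σ̂, * = beyond 3σ̂; sign = side of CL): 1:-B, 2:-C, 3:-B, 4:+B, 5:+C, 6:+B, 7:+C, 8:-B, 9:-C, 10:+C, 11:+C, 12:+C, 13:+C
No rule fires across all 13 points.

none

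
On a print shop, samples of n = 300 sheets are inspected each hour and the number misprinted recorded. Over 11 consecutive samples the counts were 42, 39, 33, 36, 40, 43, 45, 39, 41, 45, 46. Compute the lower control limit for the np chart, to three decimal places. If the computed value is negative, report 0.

p̄ = Σdᵢ / (k·n) = 449 / (11 × 300) = 0.13606
LCL = np̄ − 3·√(np̄(1−p̄)) = 40.8182 − 3 × 5.9384 = 23.0030

23.003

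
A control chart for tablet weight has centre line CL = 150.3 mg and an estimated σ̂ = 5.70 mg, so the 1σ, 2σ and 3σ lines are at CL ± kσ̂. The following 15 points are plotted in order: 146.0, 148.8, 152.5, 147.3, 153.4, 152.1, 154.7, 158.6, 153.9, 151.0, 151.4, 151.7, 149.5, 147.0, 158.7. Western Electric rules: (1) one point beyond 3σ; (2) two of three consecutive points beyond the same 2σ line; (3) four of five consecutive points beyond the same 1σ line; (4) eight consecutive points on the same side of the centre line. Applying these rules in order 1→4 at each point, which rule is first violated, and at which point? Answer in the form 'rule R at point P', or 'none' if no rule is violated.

rule 4 at point 12

Zone of each point (C = within 1σ̂, B = 1σ̂–2σ̂, A = 2σ̂–3σ̂, * = beyond 3σ̂; sign = side of CL): 1:-C, 2:-C, 3:+C, 4:-C, 5:+C, 6:+C, 7:+C, 8:+B, 9:+C, 10:+C, 11:+C, 12:+C, 13:-C, 14:-C, 15:+B
Rule 4 (eight consecutive points on the same side of the centre line) is satisfied at point 12.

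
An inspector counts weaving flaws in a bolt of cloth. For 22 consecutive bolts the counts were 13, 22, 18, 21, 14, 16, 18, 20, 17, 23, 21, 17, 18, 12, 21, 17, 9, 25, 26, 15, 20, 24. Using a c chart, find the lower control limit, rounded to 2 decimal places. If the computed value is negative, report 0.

5.60

c̄ = (13 + 22 + 18 + 21 + 14 + 16 + 18 + 20 + 17 + 23 + 21 + 17 + 18 + 12 + 21 + 17 + 9 + 25 + 26 + 15 + 20 + 24) / 22 = 407 / 22 = 18.5000
LCL = c̄ − 3√c̄ = 18.5000 − 3 × 4.3012 = 5.5965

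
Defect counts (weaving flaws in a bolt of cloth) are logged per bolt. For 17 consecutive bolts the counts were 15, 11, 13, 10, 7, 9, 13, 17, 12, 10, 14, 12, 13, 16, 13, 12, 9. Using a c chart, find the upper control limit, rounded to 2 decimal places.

22.56

c̄ = (15 + 11 + 13 + 10 + 7 + 9 + 13 + 17 + 12 + 10 + 14 + 12 + 13 + 16 + 13 + 12 + 9) / 17 = 206 / 17 = 12.1176
UCL = c̄ + 3√c̄ = 12.1176 + 3 × √12.1176 = 12.1176 + 3 × 3.4810 = 22.5608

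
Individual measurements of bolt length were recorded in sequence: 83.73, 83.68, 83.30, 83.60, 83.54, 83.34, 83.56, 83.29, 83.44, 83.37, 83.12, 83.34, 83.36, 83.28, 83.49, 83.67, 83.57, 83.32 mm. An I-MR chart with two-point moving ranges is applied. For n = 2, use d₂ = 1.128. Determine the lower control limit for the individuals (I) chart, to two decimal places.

82.97

X̄ = (83.73 + 83.68 + 83.30 + 83.60 + 83.54 + 83.34 + 83.56 + 83.29 + 83.44 + 83.37 + 83.12 + 83.34 + 83.36 + 83.28 + 83.49 + 83.67 + 83.57 + 83.32) / 18 = 83.4444
Moving ranges: 0.05, 0.38, 0.30, 0.06, 0.20, 0.22, 0.27, 0.15, 0.07, 0.25, 0.22, 0.02, 0.08, 0.21, 0.18, 0.10, 0.25; M̄R̄ = 3.0100 / 17 = 0.1771
LCL = X̄ − 3·M̄R̄/d₂ = 83.4444 − 3 × 0.1771 / 1.128 = 82.9735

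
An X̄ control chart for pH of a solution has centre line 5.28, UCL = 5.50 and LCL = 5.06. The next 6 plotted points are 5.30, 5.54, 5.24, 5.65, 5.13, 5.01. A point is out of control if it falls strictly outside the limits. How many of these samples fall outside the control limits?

3

Compare each point to [5.06, 5.50]: sample 2 = 5.54 > UCL; sample 4 = 5.65 > UCL; sample 6 = 5.01 < LCL.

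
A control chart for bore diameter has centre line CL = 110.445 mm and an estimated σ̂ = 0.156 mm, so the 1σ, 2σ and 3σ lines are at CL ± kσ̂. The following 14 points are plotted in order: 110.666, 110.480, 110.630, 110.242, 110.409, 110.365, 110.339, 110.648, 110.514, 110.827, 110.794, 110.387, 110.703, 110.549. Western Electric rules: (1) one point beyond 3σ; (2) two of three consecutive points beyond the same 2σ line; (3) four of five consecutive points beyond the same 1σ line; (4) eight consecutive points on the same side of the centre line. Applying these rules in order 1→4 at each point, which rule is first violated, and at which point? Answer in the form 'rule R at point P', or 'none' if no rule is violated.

Zone of each point (C = within 1σ̂, B = 1σ̂–2σ̂, A = 2σ̂–3σ̂, * = beyond 3σ̂; sign = side of CL): 1:+B, 2:+C, 3:+B, 4:-B, 5:-C, 6:-C, 7:-C, 8:+B, 9:+C, 10:+A, 11:+A, 12:-C, 13:+B, 14:+C
Rule 2 (two of three consecutive points beyond the same 2σ limit) is satisfied at point 11.

rule 2 at point 11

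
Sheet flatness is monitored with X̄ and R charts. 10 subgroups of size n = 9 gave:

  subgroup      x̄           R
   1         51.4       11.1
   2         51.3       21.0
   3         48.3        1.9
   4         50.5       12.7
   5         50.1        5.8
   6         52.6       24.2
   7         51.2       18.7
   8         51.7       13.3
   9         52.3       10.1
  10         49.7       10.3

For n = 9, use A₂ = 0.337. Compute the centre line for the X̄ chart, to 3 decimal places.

X̄̄ = (51.4 + 51.3 + 48.3 + 50.5 + 50.1 + 52.6 + 51.2 + 51.7 + 52.3 + 49.7) / 10 = 509.1000 / 10 = 50.9100
CL = X̄̄ = 50.9100

50.910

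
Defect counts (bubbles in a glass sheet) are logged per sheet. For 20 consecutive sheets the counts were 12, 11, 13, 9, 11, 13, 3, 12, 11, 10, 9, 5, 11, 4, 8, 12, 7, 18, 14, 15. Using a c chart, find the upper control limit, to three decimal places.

c̄ = (12 + 11 + 13 + 9 + 11 + 13 + 3 + 12 + 11 + 10 + 9 + 5 + 11 + 4 + 8 + 12 + 7 + 18 + 14 + 15) / 20 = 208 / 20 = 10.4000
UCL = c̄ + 3√c̄ = 10.4000 + 3 × √10.4000 = 10.4000 + 3 × 3.2249 = 20.0747

20.075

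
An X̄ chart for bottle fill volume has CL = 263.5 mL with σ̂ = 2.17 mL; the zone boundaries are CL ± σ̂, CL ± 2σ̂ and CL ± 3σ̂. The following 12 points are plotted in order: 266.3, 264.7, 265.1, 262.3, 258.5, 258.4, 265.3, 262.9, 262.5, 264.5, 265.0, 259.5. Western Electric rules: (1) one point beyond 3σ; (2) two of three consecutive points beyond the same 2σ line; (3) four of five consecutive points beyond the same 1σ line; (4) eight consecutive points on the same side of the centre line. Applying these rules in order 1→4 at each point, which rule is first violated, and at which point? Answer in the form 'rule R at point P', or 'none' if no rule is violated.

rule 2 at point 6

Zone of each point (C = within 1σ̂, B = 1σ̂–2σ̂, A = 2σ̂–3σ̂, * = beyond 3σ̂; sign = side of CL): 1:+B, 2:+C, 3:+C, 4:-C, 5:-A, 6:-A, 7:+C, 8:-C, 9:-C, 10:+C, 11:+C, 12:-B
Rule 2 (two of three consecutive points beyond the same 2σ limit) is satisfied at point 6.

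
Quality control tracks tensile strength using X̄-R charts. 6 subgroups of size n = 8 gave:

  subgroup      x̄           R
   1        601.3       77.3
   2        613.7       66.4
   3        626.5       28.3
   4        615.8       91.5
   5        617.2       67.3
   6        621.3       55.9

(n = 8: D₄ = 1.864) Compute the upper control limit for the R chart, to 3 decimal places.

R̄ = (77.3 + 66.4 + 28.3 + 91.5 + 67.3 + 55.9) / 6 = 386.7000 / 6 = 64.4500
UCL_R = D₄·R̄ = 1.864 × 64.4500 = 120.1348

120.135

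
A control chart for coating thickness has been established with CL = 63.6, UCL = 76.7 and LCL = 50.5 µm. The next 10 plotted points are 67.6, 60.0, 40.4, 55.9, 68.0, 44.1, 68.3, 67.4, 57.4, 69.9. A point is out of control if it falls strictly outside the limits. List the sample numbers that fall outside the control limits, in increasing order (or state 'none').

3, 6

Compare each point to [50.5, 76.7]: sample 3 = 40.4 < LCL; sample 6 = 44.1 < LCL.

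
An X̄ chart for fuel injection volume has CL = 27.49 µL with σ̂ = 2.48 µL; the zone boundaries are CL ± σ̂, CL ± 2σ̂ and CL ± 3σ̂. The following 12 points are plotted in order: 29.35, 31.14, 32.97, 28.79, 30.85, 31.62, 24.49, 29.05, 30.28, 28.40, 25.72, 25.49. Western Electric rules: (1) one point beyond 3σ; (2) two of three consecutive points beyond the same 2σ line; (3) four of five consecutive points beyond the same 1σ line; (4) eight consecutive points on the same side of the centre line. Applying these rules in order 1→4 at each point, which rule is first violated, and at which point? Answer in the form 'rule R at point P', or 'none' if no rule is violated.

rule 3 at point 6

Zone of each point (C = within 1σ̂, B = 1σ̂–2σ̂, A = 2σ̂–3σ̂, * = beyond 3σ̂; sign = side of CL): 1:+C, 2:+B, 3:+A, 4:+C, 5:+B, 6:+B, 7:-B, 8:+C, 9:+B, 10:+C, 11:-C, 12:-C
Rule 3 (four of five consecutive points beyond the same 1σ limit) is satisfied at point 6.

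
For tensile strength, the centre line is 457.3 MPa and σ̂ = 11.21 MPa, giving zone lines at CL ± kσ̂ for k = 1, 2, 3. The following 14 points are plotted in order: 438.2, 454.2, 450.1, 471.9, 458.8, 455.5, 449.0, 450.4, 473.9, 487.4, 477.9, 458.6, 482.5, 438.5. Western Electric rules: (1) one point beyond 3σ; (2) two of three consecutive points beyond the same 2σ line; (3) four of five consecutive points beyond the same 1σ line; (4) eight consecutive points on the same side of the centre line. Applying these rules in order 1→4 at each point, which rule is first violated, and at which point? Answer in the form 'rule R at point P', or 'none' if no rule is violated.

rule 3 at point 13

Zone of each point (C = within 1σ̂, B = 1σ̂–2σ̂, A = 2σ̂–3σ̂, * = beyond 3σ̂; sign = side of CL): 1:-B, 2:-C, 3:-C, 4:+B, 5:+C, 6:-C, 7:-C, 8:-C, 9:+B, 10:+A, 11:+B, 12:+C, 13:+A, 14:-B
Rule 3 (four of five consecutive points beyond the same 1σ limit) is satisfied at point 13.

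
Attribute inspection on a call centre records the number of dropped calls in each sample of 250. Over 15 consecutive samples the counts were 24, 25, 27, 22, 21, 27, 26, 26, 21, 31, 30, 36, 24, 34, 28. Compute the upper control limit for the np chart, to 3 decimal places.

41.475

p̄ = Σdᵢ / (k·n) = 402 / (15 × 250) = 0.10720
UCL = np̄ + 3·√(np̄(1−p̄)) = 26.8000 + 3 × √(26.8000×0.89280) = 26.8000 + 3 × 4.8915 = 41.4746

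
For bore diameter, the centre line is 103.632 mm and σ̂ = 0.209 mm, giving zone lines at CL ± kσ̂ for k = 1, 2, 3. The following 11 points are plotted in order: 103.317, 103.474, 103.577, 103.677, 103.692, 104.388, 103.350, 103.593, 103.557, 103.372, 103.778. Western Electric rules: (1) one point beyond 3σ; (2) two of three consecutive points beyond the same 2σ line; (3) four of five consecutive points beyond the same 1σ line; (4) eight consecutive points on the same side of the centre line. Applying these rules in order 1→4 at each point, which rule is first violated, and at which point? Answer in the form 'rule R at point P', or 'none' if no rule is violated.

Zone of each point (C = within 1σ̂, B = 1σ̂–2σ̂, A = 2σ̂–3σ̂, * = beyond 3σ̂; sign = side of CL): 1:-B, 2:-C, 3:-C, 4:+C, 5:+C, 6:+*, 7:-B, 8:-C, 9:-C, 10:-B, 11:+C
Rule 1 (one point beyond the 3σ limits) is satisfied at point 6.

rule 1 at point 6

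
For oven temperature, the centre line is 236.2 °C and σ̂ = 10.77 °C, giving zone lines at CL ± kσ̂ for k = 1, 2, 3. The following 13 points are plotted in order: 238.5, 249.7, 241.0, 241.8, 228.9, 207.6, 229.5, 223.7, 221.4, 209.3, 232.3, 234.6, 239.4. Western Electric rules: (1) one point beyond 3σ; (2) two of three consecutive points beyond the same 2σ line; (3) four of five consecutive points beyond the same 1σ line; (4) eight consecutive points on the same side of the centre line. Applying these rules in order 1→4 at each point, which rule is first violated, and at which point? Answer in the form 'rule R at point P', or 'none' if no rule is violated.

Zone of each point (C = within 1σ̂, B = 1σ̂–2σ̂, A = 2σ̂–3σ̂, * = beyond 3σ̂; sign = side of CL): 1:+C, 2:+B, 3:+C, 4:+C, 5:-C, 6:-A, 7:-C, 8:-B, 9:-B, 10:-A, 11:-C, 12:-C, 13:+C
Rule 3 (four of five consecutive points beyond the same 1σ limit) is satisfied at point 10.

rule 3 at point 10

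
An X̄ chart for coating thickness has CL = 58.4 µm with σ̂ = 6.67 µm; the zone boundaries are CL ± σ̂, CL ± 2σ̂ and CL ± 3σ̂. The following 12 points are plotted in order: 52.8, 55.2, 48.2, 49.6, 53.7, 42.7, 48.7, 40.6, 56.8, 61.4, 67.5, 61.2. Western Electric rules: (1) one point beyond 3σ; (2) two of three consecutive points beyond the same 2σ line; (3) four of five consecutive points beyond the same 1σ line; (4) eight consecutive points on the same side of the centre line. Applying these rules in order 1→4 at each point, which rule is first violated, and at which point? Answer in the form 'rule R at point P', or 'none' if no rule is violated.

rule 3 at point 7

Zone of each point (C = within 1σ̂, B = 1σ̂–2σ̂, A = 2σ̂–3σ̂, * = beyond 3σ̂; sign = side of CL): 1:-C, 2:-C, 3:-B, 4:-B, 5:-C, 6:-A, 7:-B, 8:-A, 9:-C, 10:+C, 11:+B, 12:+C
Rule 3 (four of five consecutive points beyond the same 1σ limit) is satisfied at point 7.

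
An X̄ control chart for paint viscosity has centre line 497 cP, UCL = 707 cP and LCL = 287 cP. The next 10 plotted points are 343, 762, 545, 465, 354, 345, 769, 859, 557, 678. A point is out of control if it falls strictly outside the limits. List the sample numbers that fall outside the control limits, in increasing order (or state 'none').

2, 7, 8

Compare each point to [287, 707]: sample 2 = 762 > UCL; sample 7 = 769 > UCL; sample 8 = 859 > UCL.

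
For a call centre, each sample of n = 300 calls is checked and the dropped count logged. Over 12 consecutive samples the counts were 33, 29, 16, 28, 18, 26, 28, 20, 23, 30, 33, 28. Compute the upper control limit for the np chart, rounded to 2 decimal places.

40.62

p̄ = Σdᵢ / (k·n) = 312 / (12 × 300) = 0.08667
UCL = np̄ + 3·√(np̄(1−p̄)) = 26.0000 + 3 × √(26.0000×0.91333) = 26.0000 + 3 × 4.8731 = 40.6192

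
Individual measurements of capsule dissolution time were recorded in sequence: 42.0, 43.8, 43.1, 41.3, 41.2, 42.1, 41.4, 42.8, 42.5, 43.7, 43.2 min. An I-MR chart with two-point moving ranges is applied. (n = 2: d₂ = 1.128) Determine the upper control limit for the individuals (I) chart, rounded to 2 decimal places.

44.96

X̄ = (42.0 + 43.8 + 43.1 + 41.3 + 41.2 + 42.1 + 41.4 + 42.8 + 42.5 + 43.7 + 43.2) / 11 = 42.4636
Moving ranges: 1.8, 0.7, 1.8, 0.1, 0.9, 0.7, 1.4, 0.3, 1.2, 0.5; M̄R̄ = 9.4000 / 10 = 0.9400
UCL = X̄ + 3·M̄R̄/d₂ = 42.4636 + 3 × 0.9400 / 1.128 = 44.9636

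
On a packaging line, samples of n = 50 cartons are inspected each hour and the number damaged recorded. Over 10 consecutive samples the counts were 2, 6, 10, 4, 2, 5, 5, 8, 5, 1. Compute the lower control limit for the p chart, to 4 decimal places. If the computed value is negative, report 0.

0.0000

p̄ = Σdᵢ / (k·n) = 48 / (10 × 50) = 0.09600
LCL = p̄ − 3·√(p̄(1−p̄)/n) = 0.09600 − 3 × 0.04166 = -0.02898 → 0 (negative, so LCL = 0)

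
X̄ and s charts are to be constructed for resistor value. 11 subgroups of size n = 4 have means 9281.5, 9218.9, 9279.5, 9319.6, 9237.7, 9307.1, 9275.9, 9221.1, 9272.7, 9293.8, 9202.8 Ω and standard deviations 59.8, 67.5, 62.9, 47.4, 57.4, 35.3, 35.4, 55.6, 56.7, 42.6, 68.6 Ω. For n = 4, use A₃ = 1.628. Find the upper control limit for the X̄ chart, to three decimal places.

9351.802

X̄̄ = (9281.5 + 9218.9 + 9279.5 + 9319.6 + 9237.7 + 9307.1 + 9275.9 + 9221.1 + 9272.7 + 9293.8 + 9202.8) / 11 = 9264.6000
s̄ = (59.8 + 67.5 + 62.9 + 47.4 + 57.4 + 35.3 + 35.4 + 55.6 + 56.7 + 42.6 + 68.6) / 11 = 53.5636
UCL = X̄̄ + A₃·s̄ = 9264.6000 + 1.628 × 53.5636 = 9351.8016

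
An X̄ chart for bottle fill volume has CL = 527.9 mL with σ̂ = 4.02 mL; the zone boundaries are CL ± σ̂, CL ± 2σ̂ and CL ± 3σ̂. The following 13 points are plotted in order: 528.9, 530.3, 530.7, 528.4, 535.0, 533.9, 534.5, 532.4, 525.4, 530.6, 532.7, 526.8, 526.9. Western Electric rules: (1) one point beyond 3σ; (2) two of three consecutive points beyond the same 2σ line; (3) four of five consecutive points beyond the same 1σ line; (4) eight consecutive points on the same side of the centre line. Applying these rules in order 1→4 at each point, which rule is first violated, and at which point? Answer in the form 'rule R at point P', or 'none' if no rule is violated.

rule 3 at point 8

Zone of each point (C = within 1σ̂, B = 1σ̂–2σ̂, A = 2σ̂–3σ̂, * = beyond 3σ̂; sign = side of CL): 1:+C, 2:+C, 3:+C, 4:+C, 5:+B, 6:+B, 7:+B, 8:+B, 9:-C, 10:+C, 11:+B, 12:-C, 13:-C
Rule 3 (four of five consecutive points beyond the same 1σ limit) is satisfied at point 8.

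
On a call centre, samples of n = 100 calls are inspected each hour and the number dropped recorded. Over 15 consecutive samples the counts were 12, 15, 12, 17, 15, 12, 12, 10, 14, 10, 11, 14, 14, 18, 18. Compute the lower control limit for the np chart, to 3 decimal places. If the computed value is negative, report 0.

3.316

p̄ = Σdᵢ / (k·n) = 204 / (15 × 100) = 0.13600
LCL = np̄ − 3·√(np̄(1−p̄)) = 13.6000 − 3 × 3.4279 = 3.3163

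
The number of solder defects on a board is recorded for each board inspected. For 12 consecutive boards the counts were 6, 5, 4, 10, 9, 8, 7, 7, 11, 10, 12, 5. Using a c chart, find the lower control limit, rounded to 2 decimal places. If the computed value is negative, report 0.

c̄ = (6 + 5 + 4 + 10 + 9 + 8 + 7 + 7 + 11 + 10 + 12 + 5) / 12 = 94 / 12 = 7.8333
LCL = c̄ − 3√c̄ = 7.8333 − 3 × 2.7988 = -0.5631 → 0 (cannot be negative)

0.00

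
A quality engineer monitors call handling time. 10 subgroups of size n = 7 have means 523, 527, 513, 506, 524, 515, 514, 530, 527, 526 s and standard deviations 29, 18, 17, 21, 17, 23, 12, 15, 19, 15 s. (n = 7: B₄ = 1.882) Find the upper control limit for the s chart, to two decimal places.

s̄ = (29 + 18 + 17 + 21 + 17 + 23 + 12 + 15 + 19 + 15) / 10 = 18.6000
UCL_s = B₄·s̄ = 1.882 × 18.6000 = 35.0052

35.01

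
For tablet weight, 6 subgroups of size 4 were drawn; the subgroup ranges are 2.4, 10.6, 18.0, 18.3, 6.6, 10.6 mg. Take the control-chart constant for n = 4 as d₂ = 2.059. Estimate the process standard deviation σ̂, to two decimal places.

5.38

R̄ = (2.4 + 10.6 + 18.0 + 18.3 + 6.6 + 10.6) / 6 = 11.0833
σ̂ = R̄ / d₂ = 11.0833 / 2.059 = 5.3829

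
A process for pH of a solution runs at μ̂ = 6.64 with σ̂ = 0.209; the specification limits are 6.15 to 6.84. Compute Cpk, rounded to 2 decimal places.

Cpu = (USL − μ̂) / (3σ̂) = (6.84 − 6.64) / (3 × 0.209) = 0.3190; Cpl = (μ̂ − LSL) / (3σ̂) = (6.64 − 6.15) / (3 × 0.209) = 0.7815; Cpk = min(Cpu, Cpl) = 0.3190

0.32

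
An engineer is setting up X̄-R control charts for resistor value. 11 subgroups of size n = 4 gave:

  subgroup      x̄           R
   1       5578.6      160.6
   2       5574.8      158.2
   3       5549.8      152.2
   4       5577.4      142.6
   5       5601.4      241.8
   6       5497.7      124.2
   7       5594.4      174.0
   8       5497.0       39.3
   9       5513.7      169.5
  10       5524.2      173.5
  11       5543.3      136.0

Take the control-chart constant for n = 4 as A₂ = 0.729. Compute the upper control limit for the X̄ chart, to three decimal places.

X̄̄ = (5578.6 + 5574.8 + 5549.8 + 5577.4 + 5601.4 + 5497.7 + 5594.4 + 5497.0 + 5513.7 + 5524.2 + 5543.3) / 11 = 61052.3000 / 11 = 5550.2091
R̄ = (160.6 + 158.2 + 152.2 + 142.6 + 241.8 + 124.2 + 174.0 + 39.3 + 169.5 + 173.5 + 136.0) / 11 = 1671.9000 / 11 = 151.9909
UCL = X̄̄ + A₂·R̄ = 5550.2091 + 0.729 × 151.9909 = 5661.0105

5661.010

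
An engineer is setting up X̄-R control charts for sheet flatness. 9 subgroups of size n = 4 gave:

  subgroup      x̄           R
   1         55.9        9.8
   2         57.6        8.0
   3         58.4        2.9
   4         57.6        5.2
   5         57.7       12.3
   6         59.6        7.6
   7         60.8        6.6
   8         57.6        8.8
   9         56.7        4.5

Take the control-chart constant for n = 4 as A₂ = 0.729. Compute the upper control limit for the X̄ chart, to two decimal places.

63.31

X̄̄ = (55.9 + 57.6 + 58.4 + 57.6 + 57.7 + 59.6 + 60.8 + 57.6 + 56.7) / 9 = 521.9000 / 9 = 57.9889
R̄ = (9.8 + 8.0 + 2.9 + 5.2 + 12.3 + 7.6 + 6.6 + 8.8 + 4.5) / 9 = 65.7000 / 9 = 7.3000
UCL = X̄̄ + A₂·R̄ = 57.9889 + 0.729 × 7.3000 = 63.3106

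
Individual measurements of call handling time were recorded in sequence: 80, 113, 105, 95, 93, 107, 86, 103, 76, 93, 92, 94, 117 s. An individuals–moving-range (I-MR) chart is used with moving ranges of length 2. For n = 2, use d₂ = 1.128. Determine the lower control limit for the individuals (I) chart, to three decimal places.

57.676

X̄ = (80 + 113 + 105 + 95 + 93 + 107 + 86 + 103 + 76 + 93 + 92 + 94 + 117) / 13 = 96.4615
Moving ranges: 33, 8, 10, 2, 14, 21, 17, 27, 17, 1, 2, 23; M̄R̄ = 175.0000 / 12 = 14.5833
LCL = X̄ − 3·M̄R̄/d₂ = 96.4615 − 3 × 14.5833 / 1.128 = 57.6761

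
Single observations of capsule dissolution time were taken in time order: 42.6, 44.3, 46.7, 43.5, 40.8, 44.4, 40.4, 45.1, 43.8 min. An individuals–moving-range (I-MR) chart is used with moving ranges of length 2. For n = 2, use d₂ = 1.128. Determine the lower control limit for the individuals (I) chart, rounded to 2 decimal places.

35.67

X̄ = (42.6 + 44.3 + 46.7 + 43.5 + 40.8 + 44.4 + 40.4 + 45.1 + 43.8) / 9 = 43.5111
Moving ranges: 1.7, 2.4, 3.2, 2.7, 3.6, 4.0, 4.7, 1.3; M̄R̄ = 23.6000 / 8 = 2.9500
LCL = X̄ − 3·M̄R̄/d₂ = 43.5111 − 3 × 2.9500 / 1.128 = 35.6654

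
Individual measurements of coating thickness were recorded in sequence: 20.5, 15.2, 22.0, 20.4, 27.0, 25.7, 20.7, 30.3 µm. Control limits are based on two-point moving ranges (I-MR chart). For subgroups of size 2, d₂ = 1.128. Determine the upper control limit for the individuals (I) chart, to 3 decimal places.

36.479

X̄ = (20.5 + 15.2 + 22.0 + 20.4 + 27.0 + 25.7 + 20.7 + 30.3) / 8 = 22.7250
Moving ranges: 5.3, 6.8, 1.6, 6.6, 1.3, 5.0, 9.6; M̄R̄ = 36.2000 / 7 = 5.1714
UCL = X̄ + 3·M̄R̄/d₂ = 22.7250 + 3 × 5.1714 / 1.128 = 36.4788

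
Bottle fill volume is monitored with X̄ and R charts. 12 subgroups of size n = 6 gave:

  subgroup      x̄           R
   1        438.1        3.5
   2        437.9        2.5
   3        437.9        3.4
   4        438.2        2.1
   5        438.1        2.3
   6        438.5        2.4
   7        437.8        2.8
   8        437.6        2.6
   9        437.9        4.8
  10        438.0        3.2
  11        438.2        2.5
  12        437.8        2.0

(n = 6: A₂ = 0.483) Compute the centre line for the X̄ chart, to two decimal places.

X̄̄ = (438.1 + 437.9 + 437.9 + 438.2 + 438.1 + 438.5 + 437.8 + 437.6 + 437.9 + 438.0 + 438.2 + 437.8) / 12 = 5256.0000 / 12 = 438.0000
CL = X̄̄ = 438.0000

438.00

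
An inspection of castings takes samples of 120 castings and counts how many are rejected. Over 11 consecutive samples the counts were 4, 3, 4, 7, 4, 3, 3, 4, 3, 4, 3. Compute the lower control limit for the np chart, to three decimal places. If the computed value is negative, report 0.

p̄ = Σdᵢ / (k·n) = 42 / (11 × 120) = 0.03182
LCL = np̄ − 3·√(np̄(1−p̄)) = 3.8182 − 3 × 1.9227 = -1.9499 → 0 (negative, so LCL = 0)

0.000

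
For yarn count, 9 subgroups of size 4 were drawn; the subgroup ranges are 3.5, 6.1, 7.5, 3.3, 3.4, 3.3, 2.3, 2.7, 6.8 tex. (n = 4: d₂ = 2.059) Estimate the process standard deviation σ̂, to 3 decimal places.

R̄ = (3.5 + 6.1 + 7.5 + 3.3 + 3.4 + 3.3 + 2.3 + 2.7 + 6.8) / 9 = 4.3222
σ̂ = R̄ / d₂ = 4.3222 / 2.059 = 2.0992

2.099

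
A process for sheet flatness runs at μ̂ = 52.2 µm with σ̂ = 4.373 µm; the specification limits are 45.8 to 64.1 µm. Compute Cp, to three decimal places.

Cp = (USL − LSL) / (6σ̂) = (64.1 − 45.8) / (6 × 4.373) = 18.3000 / 26.2380 = 0.6975

0.697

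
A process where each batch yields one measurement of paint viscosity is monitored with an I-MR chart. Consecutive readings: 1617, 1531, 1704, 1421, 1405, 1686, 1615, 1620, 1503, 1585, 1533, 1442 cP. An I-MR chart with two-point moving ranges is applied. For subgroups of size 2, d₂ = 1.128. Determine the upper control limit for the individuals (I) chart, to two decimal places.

X̄ = (1617 + 1531 + 1704 + 1421 + 1405 + 1686 + 1615 + 1620 + 1503 + 1585 + 1533 + 1442) / 12 = 1555.1667
Moving ranges: 86, 173, 283, 16, 281, 71, 5, 117, 82, 52, 91; M̄R̄ = 1257.0000 / 11 = 114.2727
UCL = X̄ + 3·M̄R̄/d₂ = 1555.1667 + 3 × 114.2727 / 1.128 = 1859.0835

1859.08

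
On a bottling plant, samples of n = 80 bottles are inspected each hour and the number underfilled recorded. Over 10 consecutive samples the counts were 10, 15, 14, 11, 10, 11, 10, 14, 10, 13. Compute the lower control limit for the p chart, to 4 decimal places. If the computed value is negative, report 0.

0.0286

p̄ = Σdᵢ / (k·n) = 118 / (10 × 80) = 0.14750
LCL = p̄ − 3·√(p̄(1−p̄)/n) = 0.14750 − 3 × 0.03965 = 0.02856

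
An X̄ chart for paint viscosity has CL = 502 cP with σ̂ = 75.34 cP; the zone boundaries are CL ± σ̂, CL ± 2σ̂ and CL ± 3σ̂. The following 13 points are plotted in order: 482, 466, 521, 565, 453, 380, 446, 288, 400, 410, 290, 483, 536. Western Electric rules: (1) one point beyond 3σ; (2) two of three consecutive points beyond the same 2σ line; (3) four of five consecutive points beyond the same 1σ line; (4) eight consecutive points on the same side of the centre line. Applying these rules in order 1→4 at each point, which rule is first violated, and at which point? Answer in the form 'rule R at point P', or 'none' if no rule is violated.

Zone of each point (C = within 1σ̂, B = 1σ̂–2σ̂, A = 2σ̂–3σ̂, * = beyond 3σ̂; sign = side of CL): 1:-C, 2:-C, 3:+C, 4:+C, 5:-C, 6:-B, 7:-C, 8:-A, 9:-B, 10:-B, 11:-A, 12:-C, 13:+C
Rule 3 (four of five consecutive points beyond the same 1σ limit) is satisfied at point 10.

rule 3 at point 10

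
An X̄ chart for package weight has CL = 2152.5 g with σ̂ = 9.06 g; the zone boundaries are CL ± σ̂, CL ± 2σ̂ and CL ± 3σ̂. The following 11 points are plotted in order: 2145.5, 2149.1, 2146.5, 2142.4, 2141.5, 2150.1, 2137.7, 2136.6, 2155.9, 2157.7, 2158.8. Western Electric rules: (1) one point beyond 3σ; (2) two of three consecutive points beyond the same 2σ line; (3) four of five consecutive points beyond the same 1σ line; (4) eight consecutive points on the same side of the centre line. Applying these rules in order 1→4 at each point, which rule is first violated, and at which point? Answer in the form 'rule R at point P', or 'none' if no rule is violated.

Zone of each point (C = within 1σ̂, B = 1σ̂–2σ̂, A = 2σ̂–3σ̂, * = beyond 3σ̂; sign = side of CL): 1:-C, 2:-C, 3:-C, 4:-B, 5:-B, 6:-C, 7:-B, 8:-B, 9:+C, 10:+C, 11:+C
Rule 3 (four of five consecutive points beyond the same 1σ limit) is satisfied at point 8.

rule 3 at point 8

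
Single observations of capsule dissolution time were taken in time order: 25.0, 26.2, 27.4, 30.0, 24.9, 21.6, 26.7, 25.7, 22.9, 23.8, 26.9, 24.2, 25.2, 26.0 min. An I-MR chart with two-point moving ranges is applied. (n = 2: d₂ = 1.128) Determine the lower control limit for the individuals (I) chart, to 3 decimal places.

19.163

X̄ = (25.0 + 26.2 + 27.4 + 30.0 + 24.9 + 21.6 + 26.7 + 25.7 + 22.9 + 23.8 + 26.9 + 24.2 + 25.2 + 26.0) / 14 = 25.4643
Moving ranges: 1.2, 1.2, 2.6, 5.1, 3.3, 5.1, 1.0, 2.8, 0.9, 3.1, 2.7, 1.0, 0.8; M̄R̄ = 30.8000 / 13 = 2.3692
LCL = X̄ − 3·M̄R̄/d₂ = 25.4643 − 3 × 2.3692 / 1.128 = 19.1631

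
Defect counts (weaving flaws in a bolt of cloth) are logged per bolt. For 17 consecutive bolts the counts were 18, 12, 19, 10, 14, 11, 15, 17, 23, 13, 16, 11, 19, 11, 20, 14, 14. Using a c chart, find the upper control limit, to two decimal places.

26.78

c̄ = (18 + 12 + 19 + 10 + 14 + 11 + 15 + 17 + 23 + 13 + 16 + 11 + 19 + 11 + 20 + 14 + 14) / 17 = 257 / 17 = 15.1176
UCL = c̄ + 3√c̄ = 15.1176 + 3 × √15.1176 = 15.1176 + 3 × 3.8881 = 26.7821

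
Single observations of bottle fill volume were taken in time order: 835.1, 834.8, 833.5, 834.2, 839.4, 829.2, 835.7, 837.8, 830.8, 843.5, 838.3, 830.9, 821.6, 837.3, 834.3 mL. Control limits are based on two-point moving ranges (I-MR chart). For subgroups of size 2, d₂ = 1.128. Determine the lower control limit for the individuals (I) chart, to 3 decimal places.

X̄ = (835.1 + 834.8 + 833.5 + 834.2 + 839.4 + 829.2 + 835.7 + 837.8 + 830.8 + 843.5 + 838.3 + 830.9 + 821.6 + 837.3 + 834.3) / 15 = 834.4267
Moving ranges: 0.3, 1.3, 0.7, 5.2, 10.2, 6.5, 2.1, 7.0, 12.7, 5.2, 7.4, 9.3, 15.7, 3.0; M̄R̄ = 86.6000 / 14 = 6.1857
LCL = X̄ − 3·M̄R̄/d₂ = 834.4267 − 3 × 6.1857 / 1.128 = 817.9753

817.975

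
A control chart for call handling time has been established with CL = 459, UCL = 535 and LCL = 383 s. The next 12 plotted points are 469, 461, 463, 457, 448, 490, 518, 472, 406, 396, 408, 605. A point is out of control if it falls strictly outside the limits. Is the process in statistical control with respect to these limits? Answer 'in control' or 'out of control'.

Compare each point to [383, 535]: sample 12 = 605 > UCL.

out of control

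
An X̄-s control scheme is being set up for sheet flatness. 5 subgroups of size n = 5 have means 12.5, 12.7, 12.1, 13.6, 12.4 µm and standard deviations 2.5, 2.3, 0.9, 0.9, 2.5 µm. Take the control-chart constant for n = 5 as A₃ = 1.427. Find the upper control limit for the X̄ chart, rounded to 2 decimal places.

X̄̄ = (12.5 + 12.7 + 12.1 + 13.6 + 12.4) / 5 = 12.6600
s̄ = (2.5 + 2.3 + 0.9 + 0.9 + 2.5) / 5 = 1.8200
UCL = X̄̄ + A₃·s̄ = 12.6600 + 1.427 × 1.8200 = 15.2571

15.26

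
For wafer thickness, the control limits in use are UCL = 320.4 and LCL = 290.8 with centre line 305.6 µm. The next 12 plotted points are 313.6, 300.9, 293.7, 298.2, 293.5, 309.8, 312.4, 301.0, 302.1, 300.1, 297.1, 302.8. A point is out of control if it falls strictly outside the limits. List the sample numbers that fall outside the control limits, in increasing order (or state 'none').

All 12 points lie within [290.8, 320.4].

none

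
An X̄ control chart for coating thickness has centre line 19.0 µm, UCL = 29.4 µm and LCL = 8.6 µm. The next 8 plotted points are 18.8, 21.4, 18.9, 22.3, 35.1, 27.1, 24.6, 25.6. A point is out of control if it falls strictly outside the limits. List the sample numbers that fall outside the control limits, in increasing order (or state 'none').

Compare each point to [8.6, 29.4]: sample 5 = 35.1 > UCL.

5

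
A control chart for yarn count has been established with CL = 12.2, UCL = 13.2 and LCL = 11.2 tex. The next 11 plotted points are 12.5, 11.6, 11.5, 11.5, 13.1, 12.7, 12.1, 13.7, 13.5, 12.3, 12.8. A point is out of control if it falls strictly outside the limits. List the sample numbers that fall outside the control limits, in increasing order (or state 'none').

8, 9

Compare each point to [11.2, 13.2]: sample 8 = 13.7 > UCL; sample 9 = 13.5 > UCL.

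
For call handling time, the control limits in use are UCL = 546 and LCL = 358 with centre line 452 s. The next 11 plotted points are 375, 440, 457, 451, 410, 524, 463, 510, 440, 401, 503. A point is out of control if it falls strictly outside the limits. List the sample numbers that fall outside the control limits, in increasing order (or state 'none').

none

All 11 points lie within [358, 546].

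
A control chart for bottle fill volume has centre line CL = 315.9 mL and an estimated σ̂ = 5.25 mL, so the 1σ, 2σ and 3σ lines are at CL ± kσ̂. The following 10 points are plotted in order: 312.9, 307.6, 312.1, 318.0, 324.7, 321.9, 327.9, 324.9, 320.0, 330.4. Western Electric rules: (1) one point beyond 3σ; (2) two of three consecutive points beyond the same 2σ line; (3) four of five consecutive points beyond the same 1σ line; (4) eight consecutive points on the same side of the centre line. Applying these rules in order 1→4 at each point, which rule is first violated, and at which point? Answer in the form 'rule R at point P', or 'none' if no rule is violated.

rule 3 at point 8

Zone of each point (C = within 1σ̂, B = 1σ̂–2σ̂, A = 2σ̂–3σ̂, * = beyond 3σ̂; sign = side of CL): 1:-C, 2:-B, 3:-C, 4:+C, 5:+B, 6:+B, 7:+A, 8:+B, 9:+C, 10:+A
Rule 3 (four of five consecutive points beyond the same 1σ limit) is satisfied at point 8.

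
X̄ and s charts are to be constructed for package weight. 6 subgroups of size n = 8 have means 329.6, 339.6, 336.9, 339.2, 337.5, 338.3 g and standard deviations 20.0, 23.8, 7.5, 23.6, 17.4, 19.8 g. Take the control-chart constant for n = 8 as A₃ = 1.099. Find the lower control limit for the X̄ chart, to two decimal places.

X̄̄ = (329.6 + 339.6 + 336.9 + 339.2 + 337.5 + 338.3) / 6 = 336.8500
s̄ = (20.0 + 23.8 + 7.5 + 23.6 + 17.4 + 19.8) / 6 = 18.6833
LCL = X̄̄ − A₃·s̄ = 336.8500 − 1.099 × 18.6833 = 316.3170

316.32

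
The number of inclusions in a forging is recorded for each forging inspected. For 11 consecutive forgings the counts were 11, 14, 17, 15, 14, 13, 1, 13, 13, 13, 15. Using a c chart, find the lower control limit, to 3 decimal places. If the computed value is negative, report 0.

1.972

c̄ = (11 + 14 + 17 + 15 + 14 + 13 + 1 + 13 + 13 + 13 + 15) / 11 = 139 / 11 = 12.6364
LCL = c̄ − 3√c̄ = 12.6364 − 3 × 3.5548 = 1.9721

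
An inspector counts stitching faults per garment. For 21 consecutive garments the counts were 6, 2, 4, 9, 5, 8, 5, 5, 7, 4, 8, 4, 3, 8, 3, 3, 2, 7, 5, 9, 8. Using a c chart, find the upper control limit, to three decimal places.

c̄ = (6 + 2 + 4 + 9 + 5 + 8 + 5 + 5 + 7 + 4 + 8 + 4 + 3 + 8 + 3 + 3 + 2 + 7 + 5 + 9 + 8) / 21 = 115 / 21 = 5.4762
UCL = c̄ + 3√c̄ = 5.4762 + 3 × √5.4762 = 5.4762 + 3 × 2.3401 = 12.4966

12.497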